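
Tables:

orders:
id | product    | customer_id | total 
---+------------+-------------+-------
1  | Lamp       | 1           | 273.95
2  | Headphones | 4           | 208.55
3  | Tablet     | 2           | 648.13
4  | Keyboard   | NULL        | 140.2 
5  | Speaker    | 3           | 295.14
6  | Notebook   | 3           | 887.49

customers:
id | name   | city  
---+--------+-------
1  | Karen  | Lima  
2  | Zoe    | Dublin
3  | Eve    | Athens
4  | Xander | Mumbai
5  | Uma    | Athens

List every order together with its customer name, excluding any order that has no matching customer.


INNER JOIN keeps only orders rows whose customer_id matches an id in customers. Walk through each order:
  - order 1 (Lamp): customer_id=1 -> matches Karen
  - order 2 (Headphones): customer_id=4 -> matches Xander
  - order 3 (Tablet): customer_id=2 -> matches Zoe
  - order 4 (Keyboard): customer_id=NULL, no match -> dropped
  - order 5 (Speaker): customer_id=3 -> matches Eve
  - order 6 (Notebook): customer_id=3 -> matches Eve
So 1 of 6 rows is dropped.

SQL:
SELECT a.product, b.name AS customer
FROM orders a
INNER JOIN customers b ON a.customer_id = b.id

Result:
product    | customer
-----------+---------
Lamp       | Karen   
Headphones | Xander  
Tablet     | Zoe     
Speaker    | Eve     
Notebook   | Eve     


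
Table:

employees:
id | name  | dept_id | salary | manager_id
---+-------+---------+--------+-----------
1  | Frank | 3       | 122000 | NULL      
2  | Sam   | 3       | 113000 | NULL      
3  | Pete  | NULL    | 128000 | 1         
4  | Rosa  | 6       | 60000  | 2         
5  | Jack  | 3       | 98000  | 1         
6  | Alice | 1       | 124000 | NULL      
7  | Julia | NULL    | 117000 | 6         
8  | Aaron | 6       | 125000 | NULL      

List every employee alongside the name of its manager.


This is a self-join: employees is joined to a second copy of itself, matching each row's manager_id to another row's id. Use LEFT JOIN so rows with manager_id=NULL are kept.
  - employee 1 (Frank): manager_id=NULL -> NULL
  - employee 2 (Sam): manager_id=NULL -> NULL
  - employee 3 (Pete): manager_id=1 -> Frank
  - employee 4 (Rosa): manager_id=2 -> Sam
  - employee 5 (Jack): manager_id=1 -> Frank
  - employee 6 (Alice): manager_id=NULL -> NULL
  - employee 7 (Julia): manager_id=6 -> Alice
  - employee 8 (Aaron): manager_id=NULL -> NULL

SQL:
SELECT a.name AS item, b.name AS manager
FROM employees a
LEFT JOIN employees b ON a.manager_id = b.id

Result:
item  | manager
------+--------
Frank | NULL   
Sam   | NULL   
Pete  | Frank  
Rosa  | Sam    
Jack  | Frank  
Alice | NULL   
Julia | Alice  
Aaron | NULL   


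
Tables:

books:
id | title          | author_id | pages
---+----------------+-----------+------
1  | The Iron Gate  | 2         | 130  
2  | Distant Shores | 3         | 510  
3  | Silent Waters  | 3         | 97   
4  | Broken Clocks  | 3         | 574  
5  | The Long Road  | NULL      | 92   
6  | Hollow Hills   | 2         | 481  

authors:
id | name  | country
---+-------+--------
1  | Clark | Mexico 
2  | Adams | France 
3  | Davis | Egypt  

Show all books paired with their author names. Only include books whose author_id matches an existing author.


INNER JOIN keeps only books rows whose author_id matches an id in authors. Walk through each book:
  - book 1 (The Iron Gate): author_id=2 -> matches Adams
  - book 2 (Distant Shores): author_id=3 -> matches Davis
  - book 3 (Silent Waters): author_id=3 -> matches Davis
  - book 4 (Broken Clocks): author_id=3 -> matches Davis
  - book 5 (The Long Road): author_id=NULL, no match -> dropped
  - book 6 (Hollow Hills): author_id=2 -> matches Adams
So 1 of 6 rows is dropped.

SQL:
SELECT a.title, b.name AS author
FROM books a
INNER JOIN authors b ON a.author_id = b.id

Result:
title          | author
---------------+-------
The Iron Gate  | Adams 
Distant Shores | Davis 
Silent Waters  | Davis 
Broken Clocks  | Davis 
Hollow Hills   | Adams 


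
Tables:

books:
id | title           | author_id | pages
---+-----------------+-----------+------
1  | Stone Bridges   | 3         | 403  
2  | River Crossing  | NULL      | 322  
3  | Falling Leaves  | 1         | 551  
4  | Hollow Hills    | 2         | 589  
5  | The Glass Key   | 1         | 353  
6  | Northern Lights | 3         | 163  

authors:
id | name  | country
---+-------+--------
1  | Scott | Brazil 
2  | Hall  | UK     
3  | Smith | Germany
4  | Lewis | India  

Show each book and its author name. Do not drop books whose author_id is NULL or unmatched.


LEFT JOIN keeps every row from books (the left table); where author_id has no match in authors, the author columns become NULL. Walk through each book:
  - book 1 (Stone Bridges): author_id=3 -> matches Smith
  - book 2 (River Crossing): author_id=NULL, no match -> kept with NULL
  - book 3 (Falling Leaves): author_id=1 -> matches Scott
  - book 4 (Hollow Hills): author_id=2 -> matches Hall
  - book 5 (The Glass Key): author_id=1 -> matches Scott
  - book 6 (Northern Lights): author_id=3 -> matches Smith
All 6 rows appear; 1 has NULL author.

SQL:
SELECT a.title, b.name AS author
FROM books a
LEFT JOIN authors b ON a.author_id = b.id

Result:
title           | author
----------------+-------
Stone Bridges   | Smith 
River Crossing  | NULL  
Falling Leaves  | Scott 
Hollow Hills    | Hall  
The Glass Key   | Scott 
Northern Lights | Smith 


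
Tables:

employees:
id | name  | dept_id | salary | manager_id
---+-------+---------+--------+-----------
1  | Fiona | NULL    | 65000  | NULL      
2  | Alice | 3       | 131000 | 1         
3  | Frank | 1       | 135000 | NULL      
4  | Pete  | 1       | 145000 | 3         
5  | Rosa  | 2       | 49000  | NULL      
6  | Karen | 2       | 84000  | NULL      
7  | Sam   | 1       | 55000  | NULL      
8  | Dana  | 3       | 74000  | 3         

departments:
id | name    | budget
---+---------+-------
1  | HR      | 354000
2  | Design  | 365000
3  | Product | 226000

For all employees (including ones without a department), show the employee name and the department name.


LEFT JOIN keeps every row from employees (the left table); where dept_id has no match in departments, the department columns become NULL. Walk through each employee:
  - employee 1 (Fiona): dept_id=NULL, no match -> kept with NULL
  - employee 2 (Alice): dept_id=3 -> matches Product
  - employee 3 (Frank): dept_id=1 -> matches HR
  - employee 4 (Pete): dept_id=1 -> matches HR
  - employee 5 (Rosa): dept_id=2 -> matches Design
  - employee 6 (Karen): dept_id=2 -> matches Design
  - employee 7 (Sam): dept_id=1 -> matches HR
  - employee 8 (Dana): dept_id=3 -> matches Product
All 8 rows appear; 1 has NULL department.

SQL:
SELECT a.name, b.name AS department
FROM employees a
LEFT JOIN departments b ON a.dept_id = b.id

Result:
name  | department
------+-----------
Fiona | NULL      
Alice | Product   
Frank | HR        
Pete  | HR        
Rosa  | Design    
Karen | Design    
Sam   | HR        
Dana  | Product   


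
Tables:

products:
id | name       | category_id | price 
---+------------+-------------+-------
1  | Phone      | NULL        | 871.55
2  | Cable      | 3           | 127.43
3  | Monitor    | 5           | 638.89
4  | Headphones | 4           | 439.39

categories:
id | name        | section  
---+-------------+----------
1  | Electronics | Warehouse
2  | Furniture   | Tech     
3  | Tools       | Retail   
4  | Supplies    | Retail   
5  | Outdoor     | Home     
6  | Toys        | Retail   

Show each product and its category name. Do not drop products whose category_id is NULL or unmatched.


LEFT JOIN keeps every row from products (the left table); where category_id has no match in categories, the category columns become NULL. Walk through each product:
  - product 1 (Phone): category_id=NULL, no match -> kept with NULL
  - product 2 (Cable): category_id=3 -> matches Tools
  - product 3 (Monitor): category_id=5 -> matches Outdoor
  - product 4 (Headphones): category_id=4 -> matches Supplies
All 4 rows appear; 1 has NULL category.

SQL:
SELECT a.name, b.name AS category
FROM products a
LEFT JOIN categories b ON a.category_id = b.id

Result:
name       | category
-----------+---------
Phone      | NULL    
Cable      | Tools   
Monitor    | Outdoor 
Headphones | Supplies


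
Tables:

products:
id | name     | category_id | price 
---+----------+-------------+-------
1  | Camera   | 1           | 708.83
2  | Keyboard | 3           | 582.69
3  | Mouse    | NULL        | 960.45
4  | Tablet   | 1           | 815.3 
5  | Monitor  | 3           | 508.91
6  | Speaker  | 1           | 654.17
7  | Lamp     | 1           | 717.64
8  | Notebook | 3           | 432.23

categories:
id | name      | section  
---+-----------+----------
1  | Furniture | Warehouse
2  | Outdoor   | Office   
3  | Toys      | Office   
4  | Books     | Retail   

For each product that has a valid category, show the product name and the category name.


INNER JOIN keeps only products rows whose category_id matches an id in categories. Walk through each product:
  - product 1 (Camera): category_id=1 -> matches Furniture
  - product 2 (Keyboard): category_id=3 -> matches Toys
  - product 3 (Mouse): category_id=NULL, no match -> dropped
  - product 4 (Tablet): category_id=1 -> matches Furniture
  - product 5 (Monitor): category_id=3 -> matches Toys
  - product 6 (Speaker): category_id=1 -> matches Furniture
  - product 7 (Lamp): category_id=1 -> matches Furniture
  - product 8 (Notebook): category_id=3 -> matches Toys
So 1 of 8 rows is dropped.

SQL:
SELECT a.name, b.name AS category
FROM products a
INNER JOIN categories b ON a.category_id = b.id

Result:
name     | category 
---------+----------
Camera   | Furniture
Keyboard | Toys     
Tablet   | Furniture
Monitor  | Toys     
Speaker  | Furniture
Lamp     | Furniture
Notebook | Toys     


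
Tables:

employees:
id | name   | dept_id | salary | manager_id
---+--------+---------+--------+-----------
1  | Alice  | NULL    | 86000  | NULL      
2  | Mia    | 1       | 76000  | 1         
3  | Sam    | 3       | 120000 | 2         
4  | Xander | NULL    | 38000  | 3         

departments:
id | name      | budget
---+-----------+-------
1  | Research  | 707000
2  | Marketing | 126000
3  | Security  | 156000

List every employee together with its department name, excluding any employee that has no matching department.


INNER JOIN keeps only employees rows whose dept_id matches an id in departments. Walk through each employee:
  - employee 1 (Alice): dept_id=NULL, no match -> dropped
  - employee 2 (Mia): dept_id=1 -> matches Research
  - employee 3 (Sam): dept_id=3 -> matches Security
  - employee 4 (Xander): dept_id=NULL, no match -> dropped
So 2 of 4 rows are dropped.

SQL:
SELECT a.name, b.name AS department
FROM employees a
INNER JOIN departments b ON a.dept_id = b.id

Result:
name | department
-----+-----------
Mia  | Research  
Sam  | Security  


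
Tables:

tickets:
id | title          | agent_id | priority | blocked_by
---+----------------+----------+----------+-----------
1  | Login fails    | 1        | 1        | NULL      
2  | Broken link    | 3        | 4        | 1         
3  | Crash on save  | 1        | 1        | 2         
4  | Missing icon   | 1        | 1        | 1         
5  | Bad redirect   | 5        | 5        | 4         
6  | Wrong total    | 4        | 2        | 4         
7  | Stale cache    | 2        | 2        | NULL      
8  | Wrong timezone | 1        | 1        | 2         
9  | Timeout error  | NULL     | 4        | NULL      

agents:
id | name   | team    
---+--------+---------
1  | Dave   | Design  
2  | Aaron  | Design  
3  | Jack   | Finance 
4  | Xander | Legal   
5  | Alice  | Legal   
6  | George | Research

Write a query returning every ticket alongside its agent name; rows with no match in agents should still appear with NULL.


LEFT JOIN keeps every row from tickets (the left table); where agent_id has no match in agents, the agent columns become NULL. Walk through each ticket:
  - ticket 1 (Login fails): agent_id=1 -> matches Dave
  - ticket 2 (Broken link): agent_id=3 -> matches Jack
  - ticket 3 (Crash on save): agent_id=1 -> matches Dave
  - ticket 4 (Missing icon): agent_id=1 -> matches Dave
  - ticket 5 (Bad redirect): agent_id=5 -> matches Alice
  - ticket 6 (Wrong total): agent_id=4 -> matches Xander
  - ticket 7 (Stale cache): agent_id=2 -> matches Aaron
  - ticket 8 (Wrong timezone): agent_id=1 -> matches Dave
  - ticket 9 (Timeout error): agent_id=NULL, no match -> kept with NULL
All 9 rows appear; 1 has NULL agent.

SQL:
SELECT a.title, b.name AS agent
FROM tickets a
LEFT JOIN agents b ON a.agent_id = b.id

Result:
title          | agent 
---------------+-------
Login fails    | Dave  
Broken link    | Jack  
Crash on save  | Dave  
Missing icon   | Dave  
Bad redirect   | Alice 
Wrong total    | Xander
Stale cache    | Aaron 
Wrong timezone | Dave  
Timeout error  | NULL  


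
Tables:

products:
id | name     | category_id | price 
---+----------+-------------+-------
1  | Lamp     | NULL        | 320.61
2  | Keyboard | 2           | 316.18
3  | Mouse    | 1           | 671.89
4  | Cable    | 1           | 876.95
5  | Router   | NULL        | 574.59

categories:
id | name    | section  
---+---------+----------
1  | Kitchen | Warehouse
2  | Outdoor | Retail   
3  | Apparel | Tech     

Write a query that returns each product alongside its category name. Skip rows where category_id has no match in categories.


INNER JOIN keeps only products rows whose category_id matches an id in categories. Walk through each product:
  - product 1 (Lamp): category_id=NULL, no match -> dropped
  - product 2 (Keyboard): category_id=2 -> matches Outdoor
  - product 3 (Mouse): category_id=1 -> matches Kitchen
  - product 4 (Cable): category_id=1 -> matches Kitchen
  - product 5 (Router): category_id=NULL, no match -> dropped
So 2 of 5 rows are dropped.

SQL:
SELECT a.name, b.name AS category
FROM products a
INNER JOIN categories b ON a.category_id = b.id

Result:
name     | category
---------+---------
Keyboard | Outdoor 
Mouse    | Kitchen 
Cable    | Kitchen 


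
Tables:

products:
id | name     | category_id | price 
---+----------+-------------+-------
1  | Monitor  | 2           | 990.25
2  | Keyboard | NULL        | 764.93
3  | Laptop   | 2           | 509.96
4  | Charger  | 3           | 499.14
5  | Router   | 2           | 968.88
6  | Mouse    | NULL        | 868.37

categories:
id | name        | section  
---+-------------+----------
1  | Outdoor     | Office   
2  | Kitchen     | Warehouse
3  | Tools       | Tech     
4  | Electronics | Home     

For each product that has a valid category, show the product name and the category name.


INNER JOIN keeps only products rows whose category_id matches an id in categories. Walk through each product:
  - product 1 (Monitor): category_id=2 -> matches Kitchen
  - product 2 (Keyboard): category_id=NULL, no match -> dropped
  - product 3 (Laptop): category_id=2 -> matches Kitchen
  - product 4 (Charger): category_id=3 -> matches Tools
  - product 5 (Router): category_id=2 -> matches Kitchen
  - product 6 (Mouse): category_id=NULL, no match -> dropped
So 2 of 6 rows are dropped.

SQL:
SELECT a.name, b.name AS category
FROM products a
INNER JOIN categories b ON a.category_id = b.id

Result:
name    | category
--------+---------
Monitor | Kitchen 
Laptop  | Kitchen 
Charger | Tools   
Router  | Kitchen 


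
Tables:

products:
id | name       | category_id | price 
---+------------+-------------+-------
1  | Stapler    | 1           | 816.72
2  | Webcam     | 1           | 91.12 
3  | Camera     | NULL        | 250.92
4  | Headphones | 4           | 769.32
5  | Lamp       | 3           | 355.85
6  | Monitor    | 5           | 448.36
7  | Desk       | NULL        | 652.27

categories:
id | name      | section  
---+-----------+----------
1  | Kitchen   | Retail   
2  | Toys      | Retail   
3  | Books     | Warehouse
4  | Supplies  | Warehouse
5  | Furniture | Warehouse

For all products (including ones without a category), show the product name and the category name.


LEFT JOIN keeps every row from products (the left table); where category_id has no match in categories, the category columns become NULL. Walk through each product:
  - product 1 (Stapler): category_id=1 -> matches Kitchen
  - product 2 (Webcam): category_id=1 -> matches Kitchen
  - product 3 (Camera): category_id=NULL, no match -> kept with NULL
  - product 4 (Headphones): category_id=4 -> matches Supplies
  - product 5 (Lamp): category_id=3 -> matches Books
  - product 6 (Monitor): category_id=5 -> matches Furniture
  - product 7 (Desk): category_id=NULL, no match -> kept with NULL
All 7 rows appear; 2 have NULL category.

SQL:
SELECT a.name, b.name AS category
FROM products a
LEFT JOIN categories b ON a.category_id = b.id

Result:
name       | category 
-----------+----------
Stapler    | Kitchen  
Webcam     | Kitchen  
Camera     | NULL     
Headphones | Supplies 
Lamp       | Books    
Monitor    | Furniture
Desk       | NULL     


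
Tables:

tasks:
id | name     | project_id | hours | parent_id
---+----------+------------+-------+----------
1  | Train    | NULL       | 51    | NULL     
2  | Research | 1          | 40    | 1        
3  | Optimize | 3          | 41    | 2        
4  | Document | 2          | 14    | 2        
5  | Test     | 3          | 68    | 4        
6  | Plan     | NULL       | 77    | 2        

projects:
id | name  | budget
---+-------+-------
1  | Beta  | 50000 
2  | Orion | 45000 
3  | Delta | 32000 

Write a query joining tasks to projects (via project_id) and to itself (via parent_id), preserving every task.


Two LEFT JOINs from the same base table tasks: one to projects via project_id, one to tasks itself via parent_id. Both are LEFT so every task is preserved.
Match against projects:
  - task 1 (Train): project_id=NULL, no match -> kept with NULL
  - task 2 (Research): project_id=1 -> matches Beta
  - task 3 (Optimize): project_id=3 -> matches Delta
  - task 4 (Document): project_id=2 -> matches Orion
  - task 5 (Test): project_id=3 -> matches Delta
  - task 6 (Plan): project_id=NULL, no match -> kept with NULL
Match against tasks (self):
  - task 1 (Train): parent_id=NULL -> NULL
  - task 2 (Research): parent_id=1 -> Train
  - task 3 (Optimize): parent_id=2 -> Research
  - task 4 (Document): parent_id=2 -> Research
  - task 5 (Test): parent_id=4 -> Document
  - task 6 (Plan): parent_id=2 -> Research

SQL:
SELECT a.name, b.name AS project, c.name AS parent
FROM tasks a
LEFT JOIN projects b ON a.project_id = b.id
LEFT JOIN tasks c ON a.parent_id = c.id

Result:
name     | project | parent  
---------+---------+---------
Train    | NULL    | NULL    
Research | Beta    | Train   
Optimize | Delta   | Research
Document | Orion   | Research
Test     | Delta   | Document
Plan     | NULL    | Research


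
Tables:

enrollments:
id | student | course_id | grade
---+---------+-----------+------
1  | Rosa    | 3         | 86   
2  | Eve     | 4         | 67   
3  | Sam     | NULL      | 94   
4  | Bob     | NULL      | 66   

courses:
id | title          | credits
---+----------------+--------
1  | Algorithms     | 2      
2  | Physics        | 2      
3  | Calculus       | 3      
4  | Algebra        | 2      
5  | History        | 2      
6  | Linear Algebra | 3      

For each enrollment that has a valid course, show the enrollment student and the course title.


INNER JOIN keeps only enrollments rows whose course_id matches an id in courses. Walk through each enrollment:
  - enrollment 1 (Rosa): course_id=3 -> matches Calculus
  - enrollment 2 (Eve): course_id=4 -> matches Algebra
  - enrollment 3 (Sam): course_id=NULL, no match -> dropped
  - enrollment 4 (Bob): course_id=NULL, no match -> dropped
So 2 of 4 rows are dropped.

SQL:
SELECT a.student, b.title AS course
FROM enrollments a
INNER JOIN courses b ON a.course_id = b.id

Result:
student | course  
--------+---------
Rosa    | Calculus
Eve     | Algebra 


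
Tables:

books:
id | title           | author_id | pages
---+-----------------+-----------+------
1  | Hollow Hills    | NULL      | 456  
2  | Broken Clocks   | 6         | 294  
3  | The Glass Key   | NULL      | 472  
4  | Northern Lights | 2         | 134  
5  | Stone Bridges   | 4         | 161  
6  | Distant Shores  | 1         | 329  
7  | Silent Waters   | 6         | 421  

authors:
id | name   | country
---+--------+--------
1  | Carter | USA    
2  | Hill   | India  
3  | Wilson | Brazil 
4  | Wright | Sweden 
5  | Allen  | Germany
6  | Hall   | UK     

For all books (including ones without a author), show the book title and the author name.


LEFT JOIN keeps every row from books (the left table); where author_id has no match in authors, the author columns become NULL. Walk through each book:
  - book 1 (Hollow Hills): author_id=NULL, no match -> kept with NULL
  - book 2 (Broken Clocks): author_id=6 -> matches Hall
  - book 3 (The Glass Key): author_id=NULL, no match -> kept with NULL
  - book 4 (Northern Lights): author_id=2 -> matches Hill
  - book 5 (Stone Bridges): author_id=4 -> matches Wright
  - book 6 (Distant Shores): author_id=1 -> matches Carter
  - book 7 (Silent Waters): author_id=6 -> matches Hall
All 7 rows appear; 2 have NULL author.

SQL:
SELECT a.title, b.name AS author
FROM books a
LEFT JOIN authors b ON a.author_id = b.id

Result:
title           | author
----------------+-------
Hollow Hills    | NULL  
Broken Clocks   | Hall  
The Glass Key   | NULL  
Northern Lights | Hill  
Stone Bridges   | Wright
Distant Shores  | Carter
Silent Waters   | Hall  


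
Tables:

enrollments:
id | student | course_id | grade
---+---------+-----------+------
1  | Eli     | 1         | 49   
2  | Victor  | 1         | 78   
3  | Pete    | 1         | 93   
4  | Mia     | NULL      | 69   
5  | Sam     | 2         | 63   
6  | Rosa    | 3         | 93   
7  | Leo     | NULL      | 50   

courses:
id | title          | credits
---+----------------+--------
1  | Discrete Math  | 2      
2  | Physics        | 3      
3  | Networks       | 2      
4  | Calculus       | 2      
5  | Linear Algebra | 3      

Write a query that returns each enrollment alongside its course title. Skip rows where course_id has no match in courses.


INNER JOIN keeps only enrollments rows whose course_id matches an id in courses. Walk through each enrollment:
  - enrollment 1 (Eli): course_id=1 -> matches Discrete Math
  - enrollment 2 (Victor): course_id=1 -> matches Discrete Math
  - enrollment 3 (Pete): course_id=1 -> matches Discrete Math
  - enrollment 4 (Mia): course_id=NULL, no match -> dropped
  - enrollment 5 (Sam): course_id=2 -> matches Physics
  - enrollment 6 (Rosa): course_id=3 -> matches Networks
  - enrollment 7 (Leo): course_id=NULL, no match -> dropped
So 2 of 7 rows are dropped.

SQL:
SELECT a.student, b.title AS course
FROM enrollments a
INNER JOIN courses b ON a.course_id = b.id

Result:
student | course       
--------+--------------
Eli     | Discrete Math
Victor  | Discrete Math
Pete    | Discrete Math
Sam     | Physics      
Rosa    | Networks     


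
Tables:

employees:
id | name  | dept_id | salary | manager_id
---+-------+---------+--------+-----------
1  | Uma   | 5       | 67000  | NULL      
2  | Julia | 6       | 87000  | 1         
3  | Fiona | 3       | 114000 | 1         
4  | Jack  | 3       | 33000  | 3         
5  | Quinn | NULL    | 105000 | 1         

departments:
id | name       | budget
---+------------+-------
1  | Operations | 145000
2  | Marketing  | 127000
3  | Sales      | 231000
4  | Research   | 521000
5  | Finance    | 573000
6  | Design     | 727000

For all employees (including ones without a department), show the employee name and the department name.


LEFT JOIN keeps every row from employees (the left table); where dept_id has no match in departments, the department columns become NULL. Walk through each employee:
  - employee 1 (Uma): dept_id=5 -> matches Finance
  - employee 2 (Julia): dept_id=6 -> matches Design
  - employee 3 (Fiona): dept_id=3 -> matches Sales
  - employee 4 (Jack): dept_id=3 -> matches Sales
  - employee 5 (Quinn): dept_id=NULL, no match -> kept with NULL
All 5 rows appear; 1 has NULL department.

SQL:
SELECT a.name, b.name AS department
FROM employees a
LEFT JOIN departments b ON a.dept_id = b.id

Result:
name  | department
------+-----------
Uma   | Finance   
Julia | Design    
Fiona | Sales     
Jack  | Sales     
Quinn | NULL      


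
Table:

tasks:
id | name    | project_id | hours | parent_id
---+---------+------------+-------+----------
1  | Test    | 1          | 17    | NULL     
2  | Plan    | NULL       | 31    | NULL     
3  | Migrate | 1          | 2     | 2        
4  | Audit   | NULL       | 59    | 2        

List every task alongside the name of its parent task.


This is a self-join: tasks is joined to a second copy of itself, matching each row's parent_id to another row's id. Use LEFT JOIN so rows with parent_id=NULL are kept.
  - task 1 (Test): parent_id=NULL -> NULL
  - task 2 (Plan): parent_id=NULL -> NULL
  - task 3 (Migrate): parent_id=2 -> Plan
  - task 4 (Audit): parent_id=2 -> Plan

SQL:
SELECT a.name AS item, b.name AS parent
FROM tasks a
LEFT JOIN tasks b ON a.parent_id = b.id

Result:
item    | parent
--------+-------
Test    | NULL  
Plan    | NULL  
Migrate | Plan  
Audit   | Plan  


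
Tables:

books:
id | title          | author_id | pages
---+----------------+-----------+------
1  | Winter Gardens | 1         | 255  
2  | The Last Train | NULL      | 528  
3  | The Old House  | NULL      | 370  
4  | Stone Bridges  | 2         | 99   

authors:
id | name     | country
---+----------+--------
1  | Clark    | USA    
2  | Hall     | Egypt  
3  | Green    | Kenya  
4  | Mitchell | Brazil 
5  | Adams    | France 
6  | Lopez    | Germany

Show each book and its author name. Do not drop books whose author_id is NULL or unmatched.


LEFT JOIN keeps every row from books (the left table); where author_id has no match in authors, the author columns become NULL. Walk through each book:
  - book 1 (Winter Gardens): author_id=1 -> matches Clark
  - book 2 (The Last Train): author_id=NULL, no match -> kept with NULL
  - book 3 (The Old House): author_id=NULL, no match -> kept with NULL
  - book 4 (Stone Bridges): author_id=2 -> matches Hall
All 4 rows appear; 2 have NULL author.

SQL:
SELECT a.title, b.name AS author
FROM books a
LEFT JOIN authors b ON a.author_id = b.id

Result:
title          | author
---------------+-------
Winter Gardens | Clark 
The Last Train | NULL  
The Old House  | NULL  
Stone Bridges  | Hall  


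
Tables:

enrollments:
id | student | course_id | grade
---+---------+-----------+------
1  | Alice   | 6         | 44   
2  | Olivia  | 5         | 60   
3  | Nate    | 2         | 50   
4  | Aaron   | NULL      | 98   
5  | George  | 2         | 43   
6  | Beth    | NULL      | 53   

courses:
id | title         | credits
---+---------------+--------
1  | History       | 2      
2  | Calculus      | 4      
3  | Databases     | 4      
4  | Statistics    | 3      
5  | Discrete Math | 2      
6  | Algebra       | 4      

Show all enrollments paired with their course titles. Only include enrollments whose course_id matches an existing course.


INNER JOIN keeps only enrollments rows whose course_id matches an id in courses. Walk through each enrollment:
  - enrollment 1 (Alice): course_id=6 -> matches Algebra
  - enrollment 2 (Olivia): course_id=5 -> matches Discrete Math
  - enrollment 3 (Nate): course_id=2 -> matches Calculus
  - enrollment 4 (Aaron): course_id=NULL, no match -> dropped
  - enrollment 5 (George): course_id=2 -> matches Calculus
  - enrollment 6 (Beth): course_id=NULL, no match -> dropped
So 2 of 6 rows are dropped.

SQL:
SELECT a.student, b.title AS course
FROM enrollments a
INNER JOIN courses b ON a.course_id = b.id

Result:
student | course       
--------+--------------
Alice   | Algebra      
Olivia  | Discrete Math
Nate    | Calculus     
George  | Calculus     


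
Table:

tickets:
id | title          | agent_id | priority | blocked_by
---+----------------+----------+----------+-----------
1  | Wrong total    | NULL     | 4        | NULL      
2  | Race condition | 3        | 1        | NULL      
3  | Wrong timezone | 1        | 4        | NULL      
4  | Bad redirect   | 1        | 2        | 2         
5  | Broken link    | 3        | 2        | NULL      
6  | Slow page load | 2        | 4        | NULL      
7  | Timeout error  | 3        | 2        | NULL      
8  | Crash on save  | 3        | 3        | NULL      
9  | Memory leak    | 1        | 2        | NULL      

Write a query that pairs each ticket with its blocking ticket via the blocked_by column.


This is a self-join: tickets is joined to a second copy of itself, matching each row's blocked_by to another row's id. Use LEFT JOIN so rows with blocked_by=NULL are kept.
  - ticket 1 (Wrong total): blocked_by=NULL -> NULL
  - ticket 2 (Race condition): blocked_by=NULL -> NULL
  - ticket 3 (Wrong timezone): blocked_by=NULL -> NULL
  - ticket 4 (Bad redirect): blocked_by=2 -> Race condition
  - ticket 5 (Broken link): blocked_by=NULL -> NULL
  - ticket 6 (Slow page load): blocked_by=NULL -> NULL
  - ticket 7 (Timeout error): blocked_by=NULL -> NULL
  - ticket 8 (Crash on save): blocked_by=NULL -> NULL
  - ticket 9 (Memory leak): blocked_by=NULL -> NULL

SQL:
SELECT a.title AS item, b.title AS blocked_by
FROM tickets a
LEFT JOIN tickets b ON a.blocked_by = b.id

Result:
item           | blocked_by    
---------------+---------------
Wrong total    | NULL          
Race condition | NULL          
Wrong timezone | NULL          
Bad redirect   | Race condition
Broken link    | NULL          
Slow page load | NULL          
Timeout error  | NULL          
Crash on save  | NULL          
Memory leak    | NULL          


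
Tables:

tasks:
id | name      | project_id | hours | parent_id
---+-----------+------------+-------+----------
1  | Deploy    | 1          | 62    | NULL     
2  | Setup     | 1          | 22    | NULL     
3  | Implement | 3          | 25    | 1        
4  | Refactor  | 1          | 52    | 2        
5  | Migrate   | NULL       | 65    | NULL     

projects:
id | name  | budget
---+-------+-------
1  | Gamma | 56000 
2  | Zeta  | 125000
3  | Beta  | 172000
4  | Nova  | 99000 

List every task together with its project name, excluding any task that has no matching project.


INNER JOIN keeps only tasks rows whose project_id matches an id in projects. Walk through each task:
  - task 1 (Deploy): project_id=1 -> matches Gamma
  - task 2 (Setup): project_id=1 -> matches Gamma
  - task 3 (Implement): project_id=3 -> matches Beta
  - task 4 (Refactor): project_id=1 -> matches Gamma
  - task 5 (Migrate): project_id=NULL, no match -> dropped
So 1 of 5 rows is dropped.

SQL:
SELECT a.name, b.name AS project
FROM tasks a
INNER JOIN projects b ON a.project_id = b.id

Result:
name      | project
----------+--------
Deploy    | Gamma  
Setup     | Gamma  
Implement | Beta   
Refactor  | Gamma  


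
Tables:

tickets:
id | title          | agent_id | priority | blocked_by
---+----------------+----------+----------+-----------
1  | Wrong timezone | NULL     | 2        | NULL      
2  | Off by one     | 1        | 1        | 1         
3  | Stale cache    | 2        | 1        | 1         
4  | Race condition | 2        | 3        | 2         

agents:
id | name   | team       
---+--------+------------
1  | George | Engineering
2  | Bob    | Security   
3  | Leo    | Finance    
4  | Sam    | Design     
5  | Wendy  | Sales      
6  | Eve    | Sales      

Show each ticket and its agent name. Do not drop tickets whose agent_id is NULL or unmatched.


LEFT JOIN keeps every row from tickets (the left table); where agent_id has no match in agents, the agent columns become NULL. Walk through each ticket:
  - ticket 1 (Wrong timezone): agent_id=NULL, no match -> kept with NULL
  - ticket 2 (Off by one): agent_id=1 -> matches George
  - ticket 3 (Stale cache): agent_id=2 -> matches Bob
  - ticket 4 (Race condition): agent_id=2 -> matches Bob
All 4 rows appear; 1 has NULL agent.

SQL:
SELECT a.title, b.name AS agent
FROM tickets a
LEFT JOIN agents b ON a.agent_id = b.id

Result:
title          | agent 
---------------+-------
Wrong timezone | NULL  
Off by one     | George
Stale cache    | Bob   
Race condition | Bob   


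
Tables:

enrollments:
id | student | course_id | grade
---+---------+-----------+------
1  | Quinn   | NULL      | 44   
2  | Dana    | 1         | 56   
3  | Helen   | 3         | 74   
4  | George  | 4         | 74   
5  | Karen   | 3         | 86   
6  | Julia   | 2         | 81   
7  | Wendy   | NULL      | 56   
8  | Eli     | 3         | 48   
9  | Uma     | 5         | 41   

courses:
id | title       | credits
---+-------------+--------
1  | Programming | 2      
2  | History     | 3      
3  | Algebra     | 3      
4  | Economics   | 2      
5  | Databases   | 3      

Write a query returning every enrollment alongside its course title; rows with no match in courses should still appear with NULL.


LEFT JOIN keeps every row from enrollments (the left table); where course_id has no match in courses, the course columns become NULL. Walk through each enrollment:
  - enrollment 1 (Quinn): course_id=NULL, no match -> kept with NULL
  - enrollment 2 (Dana): course_id=1 -> matches Programming
  - enrollment 3 (Helen): course_id=3 -> matches Algebra
  - enrollment 4 (George): course_id=4 -> matches Economics
  - enrollment 5 (Karen): course_id=3 -> matches Algebra
  - enrollment 6 (Julia): course_id=2 -> matches History
  - enrollment 7 (Wendy): course_id=NULL, no match -> kept with NULL
  - enrollment 8 (Eli): course_id=3 -> matches Algebra
  - enrollment 9 (Uma): course_id=5 -> matches Databases
All 9 rows appear; 2 have NULL course.

SQL:
SELECT a.student, b.title AS course
FROM enrollments a
LEFT JOIN courses b ON a.course_id = b.id

Result:
student | course     
--------+------------
Quinn   | NULL       
Dana    | Programming
Helen   | Algebra    
George  | Economics  
Karen   | Algebra    
Julia   | History    
Wendy   | NULL       
Eli     | Algebra    
Uma     | Databases  


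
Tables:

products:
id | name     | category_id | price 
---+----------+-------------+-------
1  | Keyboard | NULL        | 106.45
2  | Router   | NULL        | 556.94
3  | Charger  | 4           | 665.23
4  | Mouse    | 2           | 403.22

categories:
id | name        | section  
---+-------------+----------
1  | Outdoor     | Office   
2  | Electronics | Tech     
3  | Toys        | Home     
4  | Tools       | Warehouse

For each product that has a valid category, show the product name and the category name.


INNER JOIN keeps only products rows whose category_id matches an id in categories. Walk through each product:
  - product 1 (Keyboard): category_id=NULL, no match -> dropped
  - product 2 (Router): category_id=NULL, no match -> dropped
  - product 3 (Charger): category_id=4 -> matches Tools
  - product 4 (Mouse): category_id=2 -> matches Electronics
So 2 of 4 rows are dropped.

SQL:
SELECT a.name, b.name AS category
FROM products a
INNER JOIN categories b ON a.category_id = b.id

Result:
name    | category   
--------+------------
Charger | Tools      
Mouse   | Electronics


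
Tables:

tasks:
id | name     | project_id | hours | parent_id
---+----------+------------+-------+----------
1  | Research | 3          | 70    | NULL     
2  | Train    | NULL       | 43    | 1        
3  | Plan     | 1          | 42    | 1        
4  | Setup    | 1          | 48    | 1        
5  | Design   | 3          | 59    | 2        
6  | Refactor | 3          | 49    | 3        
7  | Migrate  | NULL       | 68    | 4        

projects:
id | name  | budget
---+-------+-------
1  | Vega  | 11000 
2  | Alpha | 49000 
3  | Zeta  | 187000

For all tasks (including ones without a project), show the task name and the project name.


LEFT JOIN keeps every row from tasks (the left table); where project_id has no match in projects, the project columns become NULL. Walk through each task:
  - task 1 (Research): project_id=3 -> matches Zeta
  - task 2 (Train): project_id=NULL, no match -> kept with NULL
  - task 3 (Plan): project_id=1 -> matches Vega
  - task 4 (Setup): project_id=1 -> matches Vega
  - task 5 (Design): project_id=3 -> matches Zeta
  - task 6 (Refactor): project_id=3 -> matches Zeta
  - task 7 (Migrate): project_id=NULL, no match -> kept with NULL
All 7 rows appear; 2 have NULL project.

SQL:
SELECT a.name, b.name AS project
FROM tasks a
LEFT JOIN projects b ON a.project_id = b.id

Result:
name     | project
---------+--------
Research | Zeta   
Train    | NULL   
Plan     | Vega   
Setup    | Vega   
Design   | Zeta   
Refactor | Zeta   
Migrate  | NULL   


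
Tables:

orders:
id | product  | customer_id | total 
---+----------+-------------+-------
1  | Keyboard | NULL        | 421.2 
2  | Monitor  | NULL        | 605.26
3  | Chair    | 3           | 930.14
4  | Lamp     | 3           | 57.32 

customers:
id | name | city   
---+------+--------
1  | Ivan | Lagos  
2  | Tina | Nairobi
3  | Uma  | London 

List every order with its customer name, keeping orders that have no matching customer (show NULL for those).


LEFT JOIN keeps every row from orders (the left table); where customer_id has no match in customers, the customer columns become NULL. Walk through each order:
  - order 1 (Keyboard): customer_id=NULL, no match -> kept with NULL
  - order 2 (Monitor): customer_id=NULL, no match -> kept with NULL
  - order 3 (Chair): customer_id=3 -> matches Uma
  - order 4 (Lamp): customer_id=3 -> matches Uma
All 4 rows appear; 2 have NULL customer.

SQL:
SELECT a.product, b.name AS customer
FROM orders a
LEFT JOIN customers b ON a.customer_id = b.id

Result:
product  | customer
---------+---------
Keyboard | NULL    
Monitor  | NULL    
Chair    | Uma     
Lamp     | Uma     


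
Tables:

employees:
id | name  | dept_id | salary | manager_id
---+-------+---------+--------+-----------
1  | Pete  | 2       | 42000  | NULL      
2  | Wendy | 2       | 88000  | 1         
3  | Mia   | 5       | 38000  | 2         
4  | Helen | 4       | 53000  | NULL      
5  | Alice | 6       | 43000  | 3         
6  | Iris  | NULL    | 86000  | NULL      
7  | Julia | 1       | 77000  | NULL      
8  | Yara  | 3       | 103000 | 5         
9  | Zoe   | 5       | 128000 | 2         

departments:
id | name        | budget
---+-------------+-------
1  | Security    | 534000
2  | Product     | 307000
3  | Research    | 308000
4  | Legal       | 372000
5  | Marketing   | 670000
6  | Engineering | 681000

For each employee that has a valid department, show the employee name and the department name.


INNER JOIN keeps only employees rows whose dept_id matches an id in departments. Walk through each employee:
  - employee 1 (Pete): dept_id=2 -> matches Product
  - employee 2 (Wendy): dept_id=2 -> matches Product
  - employee 3 (Mia): dept_id=5 -> matches Marketing
  - employee 4 (Helen): dept_id=4 -> matches Legal
  - employee 5 (Alice): dept_id=6 -> matches Engineering
  - employee 6 (Iris): dept_id=NULL, no match -> dropped
  - employee 7 (Julia): dept_id=1 -> matches Security
  - employee 8 (Yara): dept_id=3 -> matches Research
  - employee 9 (Zoe): dept_id=5 -> matches Marketing
So 1 of 9 rows is dropped.

SQL:
SELECT a.name, b.name AS department
FROM employees a
INNER JOIN departments b ON a.dept_id = b.id

Result:
name  | department 
------+------------
Pete  | Product    
Wendy | Product    
Mia   | Marketing  
Helen | Legal      
Alice | Engineering
Julia | Security   
Yara  | Research   
Zoe   | Marketing  


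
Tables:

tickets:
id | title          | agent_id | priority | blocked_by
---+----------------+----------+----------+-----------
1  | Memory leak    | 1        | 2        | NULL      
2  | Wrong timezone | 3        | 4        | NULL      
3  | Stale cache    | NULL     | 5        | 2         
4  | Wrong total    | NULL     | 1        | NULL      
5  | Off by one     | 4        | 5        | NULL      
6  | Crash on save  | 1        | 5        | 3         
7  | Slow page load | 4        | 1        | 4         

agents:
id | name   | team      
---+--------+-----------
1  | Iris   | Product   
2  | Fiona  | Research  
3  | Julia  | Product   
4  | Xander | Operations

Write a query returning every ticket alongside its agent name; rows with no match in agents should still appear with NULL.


LEFT JOIN keeps every row from tickets (the left table); where agent_id has no match in agents, the agent columns become NULL. Walk through each ticket:
  - ticket 1 (Memory leak): agent_id=1 -> matches Iris
  - ticket 2 (Wrong timezone): agent_id=3 -> matches Julia
  - ticket 3 (Stale cache): agent_id=NULL, no match -> kept with NULL
  - ticket 4 (Wrong total): agent_id=NULL, no match -> kept with NULL
  - ticket 5 (Off by one): agent_id=4 -> matches Xander
  - ticket 6 (Crash on save): agent_id=1 -> matches Iris
  - ticket 7 (Slow page load): agent_id=4 -> matches Xander
All 7 rows appear; 2 have NULL agent.

SQL:
SELECT a.title, b.name AS agent
FROM tickets a
LEFT JOIN agents b ON a.agent_id = b.id

Result:
title          | agent 
---------------+-------
Memory leak    | Iris  
Wrong timezone | Julia 
Stale cache    | NULL  
Wrong total    | NULL  
Off by one     | Xander
Crash on save  | Iris  
Slow page load | Xander
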